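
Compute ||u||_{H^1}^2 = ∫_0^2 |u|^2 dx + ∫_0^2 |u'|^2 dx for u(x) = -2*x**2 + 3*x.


||u||_{H^1}^2 = 214/15

The H^1 norm (squared) on an interval (0, L) is
  ||u||_{H^1}^2 = ∫_0^L u(x)^2 dx + ∫_0^L u'(x)^2 dx.
Compute u'(x) = 3 - 4*x.
Then u(x)^2 = 4*x**4 - 12*x**3 + 9*x**2 and u'(x)^2 = 16*x**2 - 24*x + 9.
Integrate each monomial from 0 to 2 using ∫_0^2 c·x^n dx = c·2^(n+1)/(n+1):
  ∫_0^2 u(x)^2 dx = ∫_0^2 (4*x^4 - 12*x^3 + 9*x^2) dx. Term by term:
    ∫_0^2 4*x^4 dx = 128/5;  ∫_0^2 -12*x^3 dx = -48;  ∫_0^2 9*x^2 dx = 24.
  Sum: 128/5 − 48 + 24 = 8/5.
  ∫_0^2 u'(x)^2 dx = ∫_0^2 (16*x^2 - 24*x + 9) dx. Term by term:
    ∫_0^2 16*x^2 dx = 128/3;  ∫_0^2 -24*x dx = -48;  ∫_0^2 9 dx = 18.
  Sum: 128/3 − 48 + 18 = 38/3.
Adding: ||u||_{H^1}^2 = 8/5 + 38/3 = 214/15.


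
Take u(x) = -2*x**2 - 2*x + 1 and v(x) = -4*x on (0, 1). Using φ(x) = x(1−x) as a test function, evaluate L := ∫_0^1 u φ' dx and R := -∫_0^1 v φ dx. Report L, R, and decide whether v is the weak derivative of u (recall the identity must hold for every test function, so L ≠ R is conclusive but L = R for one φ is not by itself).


LHS = 2/3, RHS = 1/3. No, v is not the weak derivative of u.

u(x) = -2*x**2 - 2*x + 1, classical derivative u'(x) = -4*x - 2.
φ(x) = x(1−x), so φ'(x) = 1 - 2*x.
Note φ(0) = φ(1) = 0, so the boundary term u·φ vanishes.
LHS = ∫_0^1 u(x) φ'(x) dx = ∫_0^1 (4*x^3 + 2*x^2 - 4*x + 1) dx. Term by term:
  ∫_0^1 4*x^3 dx = 1;  ∫_0^1 2*x^2 dx = 2/3;  ∫_0^1 -4*x dx = -2;
  ∫_0^1 1 dx = 1.
Sum: 1 + 2/3 − 2 + 1 = 2/3.
So LHS = 2/3.
∫_0^1 v(x) φ(x) dx = ∫_0^1 (4*x^3 - 4*x^2) dx. Term by term:
  ∫_0^1 4*x^3 dx = 1;  ∫_0^1 -4*x^2 dx = -4/3.
Sum: 1 − 4/3 = -1/3.
So RHS = -∫_0^1 v(x) φ(x) dx = 1/3.
LHS − RHS = 1/3 ≠ 0, so the identity fails.
(For a valid weak derivative the identity must hold for EVERY test function, in particular this one. The failure shows v is NOT the weak derivative of u.)
Correct weak derivative would be u'(x) = -4*x - 2.


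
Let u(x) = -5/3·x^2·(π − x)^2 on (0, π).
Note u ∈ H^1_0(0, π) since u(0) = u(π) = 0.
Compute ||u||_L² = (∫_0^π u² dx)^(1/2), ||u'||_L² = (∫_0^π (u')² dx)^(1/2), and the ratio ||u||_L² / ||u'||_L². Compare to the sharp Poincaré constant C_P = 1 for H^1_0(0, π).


||u||_L² / ||u'||_L² = sqrt(3)*π/6 < C_P = 1.

u(x) = -5/3·x^2·(π − x)^2, so u'(x) = 10*x*(x*(π - x) - (x - π)^2)/3.
u(x) = -5/3·x^2·(π − x)^2 vanishes at x = 0 and x = π, so u ∈ H^1_0(0, π). Differentiate via the product rule and integrate the resulting polynomials term by term.
  ∫_0^π u² dx = ∫_0^π (25*x^8/9 - 100*π*x^7/9 + 50*π^2*x^6/3 - 100*π^3*x^5/9 + 25*π^4*x^4/9) dx. Term by term:
    ∫_0^π 25*x^8/9 dx = 25*π^9/81;  ∫_0^π -100*π*x^7/9 dx = -25*π^9/18;  ∫_0^π 50*π^2*x^6/3 dx = 50*π^9/21;
    ∫_0^π -100*π^3*x^5/9 dx = -50*π^9/27;  ∫_0^π 25*π^4*x^4/9 dx = 5*π^9/9.
  Sum: 25*π^9/81 − 25*π^9/18 + 50*π^9/21 − 50*π^9/27 + 5*π^9/9 = 5*π^9/1134.
  ∫_0^π (u')² dx = ∫_0^π (400*x^6/9 - 400*π*x^5/3 + 1300*π^2*x^4/9 - 200*π^3*x^3/3 + 100*π^4*x^2/9) dx. Term by term:
    ∫_0^π 400*x^6/9 dx = 400*π^7/63;  ∫_0^π -400*π*x^5/3 dx = -200*π^7/9;  ∫_0^π 1300*π^2*x^4/9 dx = 260*π^7/9;
    ∫_0^π -200*π^3*x^3/3 dx = -50*π^7/3;  ∫_0^π 100*π^4*x^2/9 dx = 100*π^7/27.
  Sum: 400*π^7/63 − 200*π^7/9 + 260*π^7/9 − 50*π^7/3 + 100*π^7/27 = 10*π^7/189.
∫_0^π u² dx = 5*π^9/1134, so ||u||_L² = sqrt(70)*π^(9/2)/126.
∫_0^π (u')² dx = 10*π^7/189, so ||u'||_L² = sqrt(210)*π^(7/2)/63.
Ratio ||u||_L² / ||u'||_L² = sqrt(3)*π/6.
Sharp Poincaré constant on H^1_0(0, π) is C_P = L/π = 1, achieved by sin(x).
A polynomial bump cannot attain the sharp Poincaré constant (only the first sine eigenfunction does), so the ratio is strictly less than C_P, consistent with ||u||_L² ≤ C_P ||u'||_L².


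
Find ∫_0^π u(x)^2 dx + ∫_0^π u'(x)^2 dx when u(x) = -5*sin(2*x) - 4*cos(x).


||u||_{H^1(0,π)}^2 = 320/3 + 157*π/2

u'(x) = 4*sin(x) - 10*cos(2*x).
Expand u² and (u')² and integrate term by term on (0, π), using: for integers n ≥ 1, ∫_0^π sin²(nx) dx = ∫_0^π cos²(nx) dx = π/2; for n ≠ n', ∫_0^π sin(nx)sin(n'x) dx = ∫_0^π cos(nx)cos(n'x) dx = 0; and by product-to-sum, ∫_0^π sin(nx)cos(n'x) dx = ½∫_0^π [sin((n+n')x) + sin((n−n')x)] dx, which is 0 when n+n' is even and 2n/(n²−n'²) when n+n' is odd (it need not vanish on (0, π)).
  u² squared terms: (-5)²·∫sin(2x)² dx = 25·π/2 = 25*π/2;  (-4)²·∫cos(x)² dx = 16·π/2 = 8*π.
  u² cross terms: 2·(-5)·(-4)·∫sin(2x)·cos(x) dx = 40·(4/3) = 160/3.
  So ∫_0^π u² dx = 25*π/2 + 8*π + 160/3 = 160/3 + 41*π/2.
  (u')² squared terms: (-10)²·∫cos(2x)² dx = 100·π/2 = 50*π;  (4)²·∫sin(x)² dx = 16·π/2 = 8*π.
  (u')² cross terms: 2·(-10)·(4)·∫cos(2x)·sin(x) dx = -80·(-2/3) = 160/3.
  So ∫_0^π (u')² dx = 50*π + 8*π + 160/3 = 160/3 + 58*π.
||u||_{H^1}^2 = (160/3 + 41*π/2) + (160/3 + 58*π) = 320/3 + 157*π/2.


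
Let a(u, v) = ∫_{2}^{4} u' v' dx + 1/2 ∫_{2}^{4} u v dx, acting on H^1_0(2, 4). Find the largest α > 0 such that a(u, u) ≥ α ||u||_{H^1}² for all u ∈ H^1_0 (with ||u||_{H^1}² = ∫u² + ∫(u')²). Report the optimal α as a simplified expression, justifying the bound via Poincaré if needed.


α = (2 + π^2)/(4 + π^2)

Coercivity of a(·,·) on H^1_0(2, 4) means a(u, u) ≥ α ||u||_{H^1}² for every u ∈ H^1_0.
The interval has length L = 2, and Poincaré/coercivity depend only on L. Here a(u, u) = ∫(u')² + (1/2)·∫u².
Here 0 < c = 1/2 < 1. The condition a(u,u) ≥ α||u||_{H^1}² reads (1−α)∫(u')² ≥ (α−c)∫u². Any admissible α is ≤ 1 (rapidly oscillating u have ∫u²/∫(u')² → 0), and α = 1 would force 0 ≥ (1−c)∫u², impossible since c < 1; so 1−α > 0. By the sharp Poincaré inequality on H^1_0 of an interval of length L, ∫(u')² ≥ (π/L)²∫u² with equality for the first sine mode sin(π(x−x₀)/L) (x₀ the left endpoint), so the inequality holds for all u iff (1−α)(π/L)² ≥ α − c, i.e. α ≤ ((π/L)² + c)/((π/L)² + 1) = (1 + c(L/π)²)/(1 + (L/π)²). With (π/L)² = π^2/4 and c = 1/2, the largest admissible constant is α = ((π/L)² + c)/((π/L)² + 1).
Simplifying, α = (2 + π^2)/(4 + π^2).


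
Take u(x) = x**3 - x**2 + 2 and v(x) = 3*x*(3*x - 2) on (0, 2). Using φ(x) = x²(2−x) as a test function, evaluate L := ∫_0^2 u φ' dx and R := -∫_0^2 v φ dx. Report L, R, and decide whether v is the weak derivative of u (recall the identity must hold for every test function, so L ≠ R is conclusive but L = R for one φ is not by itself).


LHS = -16/5, RHS = -48/5. No, v is not the weak derivative of u.

u(x) = x**3 - x**2 + 2, classical derivative u'(x) = 3*x**2 - 2*x.
φ(x) = x²(2−x), so φ'(x) = x*(4 - 3*x).
Note φ(0) = φ(2) = 0, so the boundary term u·φ vanishes.
LHS = ∫_0^2 u(x) φ'(x) dx = ∫_0^2 (-3*x^5 + 7*x^4 - 4*x^3 - 6*x^2 + 8*x) dx. Term by term:
  ∫_0^2 -3*x^5 dx = -32;  ∫_0^2 7*x^4 dx = 224/5;  ∫_0^2 -4*x^3 dx = -16;
  ∫_0^2 -6*x^2 dx = -16;  ∫_0^2 8*x dx = 16.
Sum: -32 + 224/5 − 16 − 16 + 16 = -16/5.
So LHS = -16/5.
∫_0^2 v(x) φ(x) dx = ∫_0^2 (-9*x^5 + 24*x^4 - 12*x^3) dx. Term by term:
  ∫_0^2 -9*x^5 dx = -96;  ∫_0^2 24*x^4 dx = 768/5;  ∫_0^2 -12*x^3 dx = -48.
Sum: -96 + 768/5 − 48 = 48/5.
So RHS = -∫_0^2 v(x) φ(x) dx = -48/5.
LHS − RHS = 32/5 ≠ 0, so the identity fails.
(For a valid weak derivative the identity must hold for EVERY test function, in particular this one. The failure shows v is NOT the weak derivative of u.)
Correct weak derivative would be u'(x) = 3*x**2 - 2*x.


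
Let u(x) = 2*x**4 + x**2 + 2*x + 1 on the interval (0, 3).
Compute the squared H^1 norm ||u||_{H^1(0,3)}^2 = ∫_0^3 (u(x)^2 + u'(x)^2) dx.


||u||_{H^1}^2 = 1177797/35

The H^1 norm (squared) on an interval (0, L) is
  ||u||_{H^1}^2 = ∫_0^L u(x)^2 dx + ∫_0^L u'(x)^2 dx.
Compute u'(x) = 8*x**3 + 2*x + 2.
Then u(x)^2 = 4*x**8 + 4*x**6 + 8*x**5 + 5*x**4 + 4*x**3 + 6*x**2 + 4*x + 1 and u'(x)^2 = 64*x**6 + 32*x**4 + 32*x**3 + 4*x**2 + 8*x + 4.
Integrate each monomial from 0 to 3 using ∫_0^3 c·x^n dx = c·3^(n+1)/(n+1):
  ∫_0^3 u(x)^2 dx = ∫_0^3 (4*x^8 + 4*x^6 + 8*x^5 + 5*x^4 + 4*x^3 + 6*x^2 + 4*x + 1) dx. Term by term:
    ∫_0^3 4*x^8 dx = 8748;  ∫_0^3 4*x^6 dx = 8748/7;  ∫_0^3 8*x^5 dx = 972;
    ∫_0^3 5*x^4 dx = 243;  ∫_0^3 4*x^3 dx = 81;  ∫_0^3 6*x^2 dx = 54;
    ∫_0^3 4*x dx = 18;  ∫_0^3 1 dx = 3.
  Sum: 8748 + 8748/7 + 972 + 243 + 81 + 54 + 18 + 3 = 79581/7.
  ∫_0^3 u'(x)^2 dx = ∫_0^3 (64*x^6 + 32*x^4 + 32*x^3 + 4*x^2 + 8*x + 4) dx. Term by term:
    ∫_0^3 64*x^6 dx = 139968/7;  ∫_0^3 32*x^4 dx = 7776/5;  ∫_0^3 32*x^3 dx = 648;
    ∫_0^3 4*x^2 dx = 36;  ∫_0^3 8*x dx = 36;  ∫_0^3 4 dx = 12.
  Sum: 139968/7 + 7776/5 + 648 + 36 + 36 + 12 = 779892/35.
Adding: ||u||_{H^1}^2 = 79581/7 + 779892/35 = 1177797/35.


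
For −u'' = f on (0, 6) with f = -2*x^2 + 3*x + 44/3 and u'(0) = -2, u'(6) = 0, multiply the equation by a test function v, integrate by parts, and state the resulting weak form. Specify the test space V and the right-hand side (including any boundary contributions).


V = H^1(0, 6) (v unrestricted at boundary; u is determined up to an additive constant); weak form: ∫_0^6 u'v' dx = ∫_0^6 (-2*x^2 + 3*x + 44/3) v dx + 2·v(0) for all v ∈ V.

Multiply both sides by a test function v and integrate from 0 to 6:
  ∫_0^6 −u''(x) v(x) dx = ∫_0^6 f(x) v(x) dx.
Integrate the LHS by parts once:
  ∫_0^6 −u'' v dx = −[u'(x) v(x)]_0^6 + ∫_0^6 u'(x) v'(x) dx.
Thus ∫_0^6 u'(x) v'(x) dx = ∫_0^6 f(x) v(x) dx + [u'(x) v(x)]_0^6.
Choose V so that boundary terms are either known or forced to vanish.
u has inhomogeneous Neumann u'(0) = -2, u'(6) = 0. [u' v]_0^6 = (0)·v(6) − (-2)·v(0) = 2·v(0). Take V = H^1(0, 6); boundary term becomes part of RHS.
Weak formulation: find u (satisfying any essential BC) such that ∫_0^6 u'(x) v'(x) dx = ∫_0^6 f v dx + 2·v(0) for all v ∈ V (Neumann data are natural BCs: they enter the RHS as boundary terms).
Substituting f(x) = -2*x^2 + 3*x + 44/3, the right-hand side is ∫_0^6 (-2*x^2 + 3*x + 44/3) v dx + 2·v(0).
Compatibility check (pure Neumann): taking v ≡ 1 ∈ V gives 0 = ∫_0^6 f dx + (0) − (-2), i.e. ∫_0^6 f dx must equal u'(0) − u'(6) = -2. Indeed ∫_0^6 (-2*x^2 + 3*x + 44/3) dx = -2, so the data are compatible. The solution is then unique only up to an additive constant (fix it e.g. by requiring ∫_0^6 u dx = 0).


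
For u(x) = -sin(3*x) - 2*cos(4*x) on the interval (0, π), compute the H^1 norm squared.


||u||_{H^1(0,π)}^2 = -408/7 + 39*π

u'(x) = 8*sin(4*x) - 3*cos(3*x).
Expand u² and (u')² and integrate term by term on (0, π), using: for integers n ≥ 1, ∫_0^π sin²(nx) dx = ∫_0^π cos²(nx) dx = π/2; for n ≠ n', ∫_0^π sin(nx)sin(n'x) dx = ∫_0^π cos(nx)cos(n'x) dx = 0; and by product-to-sum, ∫_0^π sin(nx)cos(n'x) dx = ½∫_0^π [sin((n+n')x) + sin((n−n')x)] dx, which is 0 when n+n' is even and 2n/(n²−n'²) when n+n' is odd (it need not vanish on (0, π)).
  u² squared terms: (-1)²·∫sin(3x)² dx = 1·π/2 = π/2;  (-2)²·∫cos(4x)² dx = 4·π/2 = 2*π.
  u² cross terms: 2·(-1)·(-2)·∫sin(3x)·cos(4x) dx = 4·(-6/7) = -24/7.
  So ∫_0^π u² dx = π/2 + 2*π − 24/7 = -24/7 + 5*π/2.
  (u')² squared terms: (-3)²·∫cos(3x)² dx = 9·π/2 = 9*π/2;  (8)²·∫sin(4x)² dx = 64·π/2 = 32*π.
  (u')² cross terms: 2·(-3)·(8)·∫cos(3x)·sin(4x) dx = -48·(8/7) = -384/7.
  So ∫_0^π (u')² dx = 9*π/2 + 32*π − 384/7 = -384/7 + 73*π/2.
||u||_{H^1}^2 = (-24/7 + 5*π/2) + (-384/7 + 73*π/2) = -408/7 + 39*π.


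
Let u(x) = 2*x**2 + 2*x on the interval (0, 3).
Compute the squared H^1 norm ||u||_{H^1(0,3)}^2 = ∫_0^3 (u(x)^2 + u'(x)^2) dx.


||u||_{H^1}^2 = 3102/5

The H^1 norm (squared) on an interval (0, L) is
  ||u||_{H^1}^2 = ∫_0^L u(x)^2 dx + ∫_0^L u'(x)^2 dx.
Compute u'(x) = 4*x + 2.
Then u(x)^2 = 4*x**4 + 8*x**3 + 4*x**2 and u'(x)^2 = 16*x**2 + 16*x + 4.
Integrate each monomial from 0 to 3 using ∫_0^3 c·x^n dx = c·3^(n+1)/(n+1):
  ∫_0^3 u(x)^2 dx = ∫_0^3 (4*x^4 + 8*x^3 + 4*x^2) dx. Term by term:
    ∫_0^3 4*x^4 dx = 972/5;  ∫_0^3 8*x^3 dx = 162;  ∫_0^3 4*x^2 dx = 36.
  Sum: 972/5 + 162 + 36 = 1962/5.
  ∫_0^3 u'(x)^2 dx = ∫_0^3 (16*x^2 + 16*x + 4) dx. Term by term:
    ∫_0^3 16*x^2 dx = 144;  ∫_0^3 16*x dx = 72;  ∫_0^3 4 dx = 12.
  Sum: 144 + 72 + 12 = 228.
Adding: ||u||_{H^1}^2 = 1962/5 + 228 = 3102/5.


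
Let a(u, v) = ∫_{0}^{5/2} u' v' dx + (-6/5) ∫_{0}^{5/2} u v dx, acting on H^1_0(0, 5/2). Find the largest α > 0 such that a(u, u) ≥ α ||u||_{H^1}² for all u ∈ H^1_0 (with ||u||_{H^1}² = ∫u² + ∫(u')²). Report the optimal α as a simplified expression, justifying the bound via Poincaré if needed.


α = 2*(-15 + 2*π^2)/(25 + 4*π^2)

Coercivity of a(·,·) on H^1_0(0, 5/2) means a(u, u) ≥ α ||u||_{H^1}² for every u ∈ H^1_0.
The interval has length L = 5/2, and Poincaré/coercivity depend only on L. Here a(u, u) = ∫(u')² + (-6/5)·∫u².
Here c = -6/5 < 0 with |c| < (π/L)² = 4*π^2/25, so coercivity still holds. The condition a(u,u) ≥ α||u||_{H^1}² reads (1−α)∫(u')² ≥ (α−c)∫u². Any admissible α is ≤ 1 (rapidly oscillating u have ∫u²/∫(u')² → 0), and α = 1 would force 0 ≥ (1−c)∫u², impossible since c < 1; so 1−α > 0. By the sharp Poincaré inequality on H^1_0 of an interval of length L, ∫(u')² ≥ (π/L)²∫u² with equality for the first sine mode sin(π(x−x₀)/L) (x₀ the left endpoint), so the inequality holds for all u iff (1−α)(π/L)² ≥ α − c, i.e. α ≤ ((π/L)² + c)/((π/L)² + 1) = (1 + c(L/π)²)/(1 + (L/π)²). (Direct route, valid since c ≤ 0: Poincaré gives c∫u² ≥ c(L/π)²∫(u')², so a(u,u) ≥ (1 + c(L/π)²)∫(u')², while ||u||_{H^1}² ≤ (1 + (L/π)²)∫(u')²; dividing yields the same α.) With (π/L)² = 4*π^2/25 and c = -6/5, the largest admissible constant is α = ((π/L)² + c)/((π/L)² + 1).
Simplifying, α = 2*(-15 + 2*π^2)/(25 + 4*π^2).


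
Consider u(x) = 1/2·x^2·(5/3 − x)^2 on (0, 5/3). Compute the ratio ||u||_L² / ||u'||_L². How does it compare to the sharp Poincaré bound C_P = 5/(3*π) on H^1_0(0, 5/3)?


||u||_L² / ||u'||_L² = 5*sqrt(3)/18 < C_P = 5/(3*π).

u(x) = 1/2·x^2·(5/3 − x)^2, so u'(x) = x*(3*x - 5)*(6*x - 5)/9.
u(x) = 1/2·x^2·(5/3 − x)^2 vanishes at x = 0 and x = 5/3, so u ∈ H^1_0(0, 5/3). Differentiate via the product rule and integrate the resulting polynomials term by term.
  ∫_0^5/3 u² dx = ∫_0^5/3 (x^8/4 - 5*x^7/3 + 25*x^6/6 - 125*x^5/27 + 625*x^4/324) dx. Term by term:
    ∫_0^5/3 x^8/4 dx = 1953125/708588;  ∫_0^5/3 -5*x^7/3 dx = -1953125/157464;  ∫_0^5/3 25*x^6/6 dx = 1953125/91854;
    ∫_0^5/3 -125*x^5/27 dx = -1953125/118098;  ∫_0^5/3 625*x^4/324 dx = 390625/78732.
  Sum: 1953125/708588 − 1953125/157464 + 1953125/91854 − 1953125/118098 + 390625/78732 = 390625/9920232.
  ∫_0^5/3 (u')² dx = ∫_0^5/3 (4*x^6 - 20*x^5 + 325*x^4/9 - 250*x^3/9 + 625*x^2/81) dx. Term by term:
    ∫_0^5/3 4*x^6 dx = 312500/15309;  ∫_0^5/3 -20*x^5 dx = -156250/2187;  ∫_0^5/3 325*x^4/9 dx = 203125/2187;
    ∫_0^5/3 -250*x^3/9 dx = -78125/1458;  ∫_0^5/3 625*x^2/81 dx = 78125/6561.
  Sum: 312500/15309 − 156250/2187 + 203125/2187 − 78125/1458 + 78125/6561 = 15625/91854.
∫_0^5/3 u² dx = 390625/9920232, so ||u||_L² = 625*sqrt(42)/20412.
∫_0^5/3 (u')² dx = 15625/91854, so ||u'||_L² = 125*sqrt(14)/1134.
Ratio ||u||_L² / ||u'||_L² = 5*sqrt(3)/18.
Sharp Poincaré constant on H^1_0(0, 5/3) is C_P = L/π = 5/(3*π), achieved by sin(3*π/5·x).
A polynomial bump cannot attain the sharp Poincaré constant (only the first sine eigenfunction does), so the ratio is strictly less than C_P, consistent with ||u||_L² ≤ C_P ||u'||_L².


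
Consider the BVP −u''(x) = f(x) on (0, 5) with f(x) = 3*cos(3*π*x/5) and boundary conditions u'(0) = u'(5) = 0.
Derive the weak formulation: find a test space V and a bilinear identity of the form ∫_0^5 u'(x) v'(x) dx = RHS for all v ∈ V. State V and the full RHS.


V = H^1(0, 5) (no boundary constraint on v; u is determined up to an additive constant); weak form: ∫_0^5 u'v' dx = ∫_0^5 (3*cos(3*π*x/5)) v dx for all v ∈ V.

Multiply both sides by a test function v and integrate from 0 to 5:
  ∫_0^5 −u''(x) v(x) dx = ∫_0^5 f(x) v(x) dx.
Integrate the LHS by parts once:
  ∫_0^5 −u'' v dx = −[u'(x) v(x)]_0^5 + ∫_0^5 u'(x) v'(x) dx.
Thus ∫_0^5 u'(x) v'(x) dx = ∫_0^5 f(x) v(x) dx + [u'(x) v(x)]_0^5.
Choose V so that boundary terms are either known or forced to vanish.
u has homogeneous Neumann: u'(0) = u'(5) = 0. So [u' v]_0^5 = 0·v(5) − 0·v(0) = 0 for any v; take V = H^1(0, 5).
Weak formulation: find u (satisfying any essential BC) such that ∫_0^5 u'(x) v'(x) dx = ∫_0^5 f v dx for all v ∈ V (homogeneous Neumann, so boundary terms vanish).
Substituting f(x) = 3*cos(3*π*x/5), the right-hand side is ∫_0^5 (3*cos(3*π*x/5)) v dx.
Compatibility check (pure Neumann): taking v ≡ 1 ∈ V gives 0 = ∫_0^5 f dx + (0) − (0), i.e. ∫_0^5 f dx must equal u'(0) − u'(5) = 0. Indeed ∫_0^5 (3*cos(3*π*x/5)) dx = 0, so the data are compatible. The solution is then unique only up to an additive constant (fix it e.g. by requiring ∫_0^5 u dx = 0).


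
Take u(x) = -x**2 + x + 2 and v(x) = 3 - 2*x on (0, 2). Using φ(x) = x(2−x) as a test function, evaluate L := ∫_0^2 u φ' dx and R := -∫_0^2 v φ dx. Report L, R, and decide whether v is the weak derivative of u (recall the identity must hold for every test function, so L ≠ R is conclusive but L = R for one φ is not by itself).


LHS = 4/3, RHS = -4/3. No, v is not the weak derivative of u.

u(x) = -x**2 + x + 2, classical derivative u'(x) = 1 - 2*x.
φ(x) = x(2−x), so φ'(x) = 2 - 2*x.
Note φ(0) = φ(2) = 0, so the boundary term u·φ vanishes.
LHS = ∫_0^2 u(x) φ'(x) dx = ∫_0^2 (2*x^3 - 4*x^2 - 2*x + 4) dx. Term by term:
  ∫_0^2 2*x^3 dx = 8;  ∫_0^2 -4*x^2 dx = -32/3;  ∫_0^2 -2*x dx = -4;
  ∫_0^2 4 dx = 8.
Sum: 8 − 32/3 − 4 + 8 = 4/3.
So LHS = 4/3.
∫_0^2 v(x) φ(x) dx = ∫_0^2 (2*x^3 - 7*x^2 + 6*x) dx. Term by term:
  ∫_0^2 2*x^3 dx = 8;  ∫_0^2 -7*x^2 dx = -56/3;  ∫_0^2 6*x dx = 12.
Sum: 8 − 56/3 + 12 = 4/3.
So RHS = -∫_0^2 v(x) φ(x) dx = -4/3.
LHS − RHS = 8/3 ≠ 0, so the identity fails.
(For a valid weak derivative the identity must hold for EVERY test function, in particular this one. The failure shows v is NOT the weak derivative of u.)
Correct weak derivative would be u'(x) = 1 - 2*x.


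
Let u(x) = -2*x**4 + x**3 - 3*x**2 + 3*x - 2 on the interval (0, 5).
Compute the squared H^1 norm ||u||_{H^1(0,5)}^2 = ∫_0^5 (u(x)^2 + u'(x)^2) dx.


||u||_{H^1}^2 = 12836435/9

The H^1 norm (squared) on an interval (0, L) is
  ||u||_{H^1}^2 = ∫_0^L u(x)^2 dx + ∫_0^L u'(x)^2 dx.
Compute u'(x) = -8*x**3 + 3*x**2 - 6*x + 3.
Then u(x)^2 = 4*x**8 - 4*x**7 + 13*x**6 - 18*x**5 + 23*x**4 - 22*x**3 + 21*x**2 - 12*x + 4 and u'(x)^2 = 64*x**6 - 48*x**5 + 105*x**4 - 84*x**3 + 54*x**2 - 36*x + 9.
Integrate each monomial from 0 to 5 using ∫_0^5 c·x^n dx = c·5^(n+1)/(n+1):
  ∫_0^5 u(x)^2 dx = ∫_0^5 (4*x^8 - 4*x^7 + 13*x^6 - 18*x^5 + 23*x^4 - 22*x^3 + 21*x^2 - 12*x + 4) dx. Term by term:
    ∫_0^5 4*x^8 dx = 7812500/9;  ∫_0^5 -4*x^7 dx = -390625/2;  ∫_0^5 13*x^6 dx = 1015625/7;
    ∫_0^5 -18*x^5 dx = -46875;  ∫_0^5 23*x^4 dx = 14375;  ∫_0^5 -22*x^3 dx = -6875/2;
    ∫_0^5 21*x^2 dx = 875;  ∫_0^5 -12*x dx = -150;  ∫_0^5 4 dx = 20.
  Sum: 7812500/9 − 390625/2 + 1015625/7 − 46875 + 14375 − 6875/2 + 875 − 150 + 20 = 49306310/63.
  ∫_0^5 u'(x)^2 dx = ∫_0^5 (64*x^6 - 48*x^5 + 105*x^4 - 84*x^3 + 54*x^2 - 36*x + 9) dx. Term by term:
    ∫_0^5 64*x^6 dx = 5000000/7;  ∫_0^5 -48*x^5 dx = -125000;  ∫_0^5 105*x^4 dx = 65625;
    ∫_0^5 -84*x^3 dx = -13125;  ∫_0^5 54*x^2 dx = 2250;  ∫_0^5 -36*x dx = -450;
    ∫_0^5 9 dx = 45.
  Sum: 5000000/7 − 125000 + 65625 − 13125 + 2250 − 450 + 45 = 4505415/7.
Adding: ||u||_{H^1}^2 = 49306310/63 + 4505415/7 = 12836435/9.


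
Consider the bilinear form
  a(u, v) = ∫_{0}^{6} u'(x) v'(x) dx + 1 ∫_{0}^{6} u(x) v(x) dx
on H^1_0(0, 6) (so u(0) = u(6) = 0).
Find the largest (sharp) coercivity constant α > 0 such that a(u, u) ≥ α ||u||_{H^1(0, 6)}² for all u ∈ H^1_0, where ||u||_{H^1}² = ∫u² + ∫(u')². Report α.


α = 1

Coercivity of a(·,·) on H^1_0(0, 6) means a(u, u) ≥ α ||u||_{H^1}² for every u ∈ H^1_0.
The interval has length L = 6, and Poincaré/coercivity depend only on L. Here a(u, u) = ∫(u')² + (1)·∫u².
Here c = 1 ≥ 1, so a(u,u) = ∫(u')² + c∫u² ≥ ∫(u')² + ∫u² = ||u||_{H^1}², i.e. α = 1 works. No larger α is possible: a(u,u) ≥ α||u||_{H^1}² means (1−α)∫(u')² ≥ (α−c)∫u², and for the modes u_n = sin(nπ(x−x₀)/L) (x₀ the left endpoint) one has ∫u_n²/∫(u_n')² = (L/(nπ))² → 0, so a(u_n,u_n)/||u_n||_{H^1}² → 1. Hence the optimal constant is α = 1.
Therefore α = 1.


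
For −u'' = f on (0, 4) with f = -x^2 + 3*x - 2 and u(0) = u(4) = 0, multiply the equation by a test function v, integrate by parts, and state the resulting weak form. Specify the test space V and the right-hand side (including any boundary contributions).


V = H^1_0(0, 4) (so v(0) = v(4) = 0); weak form: ∫_0^4 u'v' dx = ∫_0^4 (-x^2 + 3*x - 2) v dx for all v ∈ V.

Multiply both sides by a test function v and integrate from 0 to 4:
  ∫_0^4 −u''(x) v(x) dx = ∫_0^4 f(x) v(x) dx.
Integrate the LHS by parts once:
  ∫_0^4 −u'' v dx = −[u'(x) v(x)]_0^4 + ∫_0^4 u'(x) v'(x) dx.
Thus ∫_0^4 u'(x) v'(x) dx = ∫_0^4 f(x) v(x) dx + [u'(x) v(x)]_0^4.
Choose V so that boundary terms are either known or forced to vanish.
u is Dirichlet: u(0) = u(4) = 0. Let V = H^1_0(0, 4); then v(0) = v(4) = 0, and [u' v]_0^4 = 0.
Weak formulation: find u (satisfying any essential BC) such that ∫_0^4 u'(x) v'(x) dx = ∫_0^4 f v dx for all v ∈ V.
Substituting f(x) = -x^2 + 3*x - 2, the right-hand side is ∫_0^4 (-x^2 + 3*x - 2) v dx.


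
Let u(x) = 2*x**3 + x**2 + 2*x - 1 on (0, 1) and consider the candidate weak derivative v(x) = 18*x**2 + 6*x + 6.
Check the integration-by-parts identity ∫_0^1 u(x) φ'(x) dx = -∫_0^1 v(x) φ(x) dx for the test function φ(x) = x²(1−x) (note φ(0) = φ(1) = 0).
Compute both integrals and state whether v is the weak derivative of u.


LHS = -7/15, RHS = -7/5. No, v is not the weak derivative of u.

u(x) = 2*x**3 + x**2 + 2*x - 1, classical derivative u'(x) = 6*x**2 + 2*x + 2.
φ(x) = x²(1−x), so φ'(x) = x*(2 - 3*x).
Note φ(0) = φ(1) = 0, so the boundary term u·φ vanishes.
LHS = ∫_0^1 u(x) φ'(x) dx = ∫_0^1 (-6*x^5 + x^4 - 4*x^3 + 7*x^2 - 2*x) dx. Term by term:
  ∫_0^1 -6*x^5 dx = -1;  ∫_0^1 x^4 dx = 1/5;  ∫_0^1 -4*x^3 dx = -1;
  ∫_0^1 7*x^2 dx = 7/3;  ∫_0^1 -2*x dx = -1.
Sum: -1 + 1/5 − 1 + 7/3 − 1 = -7/15.
So LHS = -7/15.
∫_0^1 v(x) φ(x) dx = ∫_0^1 (-18*x^5 + 12*x^4 + 6*x^2) dx. Term by term:
  ∫_0^1 -18*x^5 dx = -3;  ∫_0^1 12*x^4 dx = 12/5;  ∫_0^1 6*x^2 dx = 2.
Sum: -3 + 12/5 + 2 = 7/5.
So RHS = -∫_0^1 v(x) φ(x) dx = -7/5.
LHS − RHS = 14/15 ≠ 0, so the identity fails.
(For a valid weak derivative the identity must hold for EVERY test function, in particular this one. The failure shows v is NOT the weak derivative of u.)
Correct weak derivative would be u'(x) = 6*x**2 + 2*x + 2.


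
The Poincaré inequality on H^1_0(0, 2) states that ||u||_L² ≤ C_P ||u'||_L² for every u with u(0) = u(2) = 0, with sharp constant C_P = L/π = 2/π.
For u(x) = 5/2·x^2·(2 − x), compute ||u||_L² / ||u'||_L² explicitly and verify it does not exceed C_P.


||u||_L² / ||u'||_L² = sqrt(14)/7 < C_P = 2/π.

u(x) = 5/2·x^2·(2 − x), so u'(x) = 5*x*(4 - 3*x)/2.
u(x) = 5/2·x^2·(2 − x) vanishes at x = 0 and x = 2, so u ∈ H^1_0(0, 2). Differentiate via the product rule and integrate the resulting polynomials term by term.
  ∫_0^2 u² dx = ∫_0^2 (25*x^6/4 - 25*x^5 + 25*x^4) dx. Term by term:
    ∫_0^2 25*x^6/4 dx = 800/7;  ∫_0^2 -25*x^5 dx = -800/3;  ∫_0^2 25*x^4 dx = 160.
  Sum: 800/7 − 800/3 + 160 = 160/21.
  ∫_0^2 (u')² dx = ∫_0^2 (225*x^4/4 - 150*x^3 + 100*x^2) dx. Term by term:
    ∫_0^2 225*x^4/4 dx = 360;  ∫_0^2 -150*x^3 dx = -600;  ∫_0^2 100*x^2 dx = 800/3.
  Sum: 360 − 600 + 800/3 = 80/3.
∫_0^2 u² dx = 160/21, so ||u||_L² = 4*sqrt(210)/21.
∫_0^2 (u')² dx = 80/3, so ||u'||_L² = 4*sqrt(15)/3.
Ratio ||u||_L² / ||u'||_L² = sqrt(14)/7.
Sharp Poincaré constant on H^1_0(0, 2) is C_P = L/π = 2/π, achieved by sin(π/2·x).
A polynomial bump cannot attain the sharp Poincaré constant (only the first sine eigenfunction does), so the ratio is strictly less than C_P, consistent with ||u||_L² ≤ C_P ||u'||_L².


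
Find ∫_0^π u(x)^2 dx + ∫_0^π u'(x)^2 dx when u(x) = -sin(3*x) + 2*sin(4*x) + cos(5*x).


||u||_{H^1(0,π)}^2 = -832/9 + 52*π

u'(x) = -5*sin(5*x) - 3*cos(3*x) + 8*cos(4*x).
Expand u² and (u')² and integrate term by term on (0, π), using: for integers n ≥ 1, ∫_0^π sin²(nx) dx = ∫_0^π cos²(nx) dx = π/2; for n ≠ n', ∫_0^π sin(nx)sin(n'x) dx = ∫_0^π cos(nx)cos(n'x) dx = 0; and by product-to-sum, ∫_0^π sin(nx)cos(n'x) dx = ½∫_0^π [sin((n+n')x) + sin((n−n')x)] dx, which is 0 when n+n' is even and 2n/(n²−n'²) when n+n' is odd (it need not vanish on (0, π)).
  u² squared terms: (-1)²·∫sin(3x)² dx = 1·π/2 = π/2;  (2)²·∫sin(4x)² dx = 4·π/2 = 2*π;  (1)²·∫cos(5x)² dx = 1·π/2 = π/2.
  u² cross terms: 2·(-1)·(2)·∫sin(3x)·sin(4x) dx = -4·(0) = 0;  2·(-1)·(1)·∫sin(3x)·cos(5x) dx = -2·(0) = 0;  2·(2)·(1)·∫sin(4x)·cos(5x) dx = 4·(-8/9) = -32/9.
  So ∫_0^π u² dx = π/2 + 2*π + π/2 + 0 + 0 − 32/9 = -32/9 + 3*π.
  (u')² squared terms: (-5)²·∫sin(5x)² dx = 25·π/2 = 25*π/2;  (-3)²·∫cos(3x)² dx = 9·π/2 = 9*π/2;  (8)²·∫cos(4x)² dx = 64·π/2 = 32*π.
  (u')² cross terms: 2·(-5)·(-3)·∫sin(5x)·cos(3x) dx = 30·(0) = 0;  2·(-5)·(8)·∫sin(5x)·cos(4x) dx = -80·(10/9) = -800/9;  2·(-3)·(8)·∫cos(3x)·cos(4x) dx = -48·(0) = 0.
  So ∫_0^π (u')² dx = 25*π/2 + 9*π/2 + 32*π + 0 − 800/9 + 0 = -800/9 + 49*π.
||u||_{H^1}^2 = (-32/9 + 3*π) + (-800/9 + 49*π) = -832/9 + 52*π.


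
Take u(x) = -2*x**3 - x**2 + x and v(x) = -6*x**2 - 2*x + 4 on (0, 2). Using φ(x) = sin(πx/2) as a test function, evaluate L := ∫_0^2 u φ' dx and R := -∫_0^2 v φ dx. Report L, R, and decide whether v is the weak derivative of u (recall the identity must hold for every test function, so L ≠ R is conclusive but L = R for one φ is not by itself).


LHS = -192/π^3 + 52/π, RHS = -192/π^3 + 40/π. No, v is not the weak derivative of u.

u(x) = -2*x**3 - x**2 + x, classical derivative u'(x) = -6*x**2 - 2*x + 1.
φ(x) = sin(πx/2), so φ'(x) = π*cos(π*x/2)/2.
Note φ(0) = φ(2) = 0, so the boundary term u·φ vanishes.
LHS = ∫_0^2 u(x) φ'(x) dx = ∫_0^2 (-π*x^3*cos(π*x/2) - π*x^2*cos(π*x/2)/2 + π*x*cos(π*x/2)/2) dx. Term by term:
  ∫_0^2 π*x*cos(π*x/2)/2 dx = -4/π;  ∫_0^2 -π*x^3*cos(π*x/2) dx = -192/π^3 + 48/π;  ∫_0^2 -π*x^2*cos(π*x/2)/2 dx = 8/π.
Sum: -4/π + -192/π^3 + 48/π + 8/π = -192/π^3 + 52/π.
So LHS = -192/π^3 + 52/π.
∫_0^2 v(x) φ(x) dx = ∫_0^2 (-6*x^2*sin(π*x/2) - 2*x*sin(π*x/2) + 4*sin(π*x/2)) dx. Term by term:
  ∫_0^2 4*sin(π*x/2) dx = 16/π;  ∫_0^2 -6*x^2*sin(π*x/2) dx = -48/π + 192/π^3;  ∫_0^2 -2*x*sin(π*x/2) dx = -8/π.
Sum: 16/π + -48/π + 192/π^3 − 8/π = -40/π + 192/π^3.
So RHS = -∫_0^2 v(x) φ(x) dx = -192/π^3 + 40/π.
LHS − RHS = 12/π ≠ 0, so the identity fails.
(For a valid weak derivative the identity must hold for EVERY test function, in particular this one. The failure shows v is NOT the weak derivative of u.)
Correct weak derivative would be u'(x) = -6*x**2 - 2*x + 1.


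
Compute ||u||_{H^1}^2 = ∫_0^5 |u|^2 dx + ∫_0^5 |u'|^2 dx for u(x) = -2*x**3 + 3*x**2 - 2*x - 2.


||u||_{H^1}^2 = 769640/21

The H^1 norm (squared) on an interval (0, L) is
  ||u||_{H^1}^2 = ∫_0^L u(x)^2 dx + ∫_0^L u'(x)^2 dx.
Compute u'(x) = -6*x**2 + 6*x - 2.
Then u(x)^2 = 4*x**6 - 12*x**5 + 17*x**4 - 4*x**3 - 8*x**2 + 8*x + 4 and u'(x)^2 = 36*x**4 - 72*x**3 + 60*x**2 - 24*x + 4.
Integrate each monomial from 0 to 5 using ∫_0^5 c·x^n dx = c·5^(n+1)/(n+1):
  ∫_0^5 u(x)^2 dx = ∫_0^5 (4*x^6 - 12*x^5 + 17*x^4 - 4*x^3 - 8*x^2 + 8*x + 4) dx. Term by term:
    ∫_0^5 4*x^6 dx = 312500/7;  ∫_0^5 -12*x^5 dx = -31250;  ∫_0^5 17*x^4 dx = 10625;
    ∫_0^5 -4*x^3 dx = -625;  ∫_0^5 -8*x^2 dx = -1000/3;  ∫_0^5 8*x dx = 100;
    ∫_0^5 4 dx = 20.
  Sum: 312500/7 − 31250 + 10625 − 625 − 1000/3 + 100 + 20 = 486770/21.
  ∫_0^5 u'(x)^2 dx = ∫_0^5 (36*x^4 - 72*x^3 + 60*x^2 - 24*x + 4) dx. Term by term:
    ∫_0^5 36*x^4 dx = 22500;  ∫_0^5 -72*x^3 dx = -11250;  ∫_0^5 60*x^2 dx = 2500;
    ∫_0^5 -24*x dx = -300;  ∫_0^5 4 dx = 20.
  Sum: 22500 − 11250 + 2500 − 300 + 20 = 13470.
Adding: ||u||_{H^1}^2 = 486770/21 + 13470 = 769640/21.


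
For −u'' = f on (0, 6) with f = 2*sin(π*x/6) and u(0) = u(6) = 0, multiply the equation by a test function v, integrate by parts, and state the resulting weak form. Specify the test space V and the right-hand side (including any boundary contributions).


V = H^1_0(0, 6) (so v(0) = v(6) = 0); weak form: ∫_0^6 u'v' dx = ∫_0^6 (2*sin(π*x/6)) v dx for all v ∈ V.

Multiply both sides by a test function v and integrate from 0 to 6:
  ∫_0^6 −u''(x) v(x) dx = ∫_0^6 f(x) v(x) dx.
Integrate the LHS by parts once:
  ∫_0^6 −u'' v dx = −[u'(x) v(x)]_0^6 + ∫_0^6 u'(x) v'(x) dx.
Thus ∫_0^6 u'(x) v'(x) dx = ∫_0^6 f(x) v(x) dx + [u'(x) v(x)]_0^6.
Choose V so that boundary terms are either known or forced to vanish.
u is Dirichlet: u(0) = u(6) = 0. Let V = H^1_0(0, 6); then v(0) = v(6) = 0, and [u' v]_0^6 = 0.
Weak formulation: find u (satisfying any essential BC) such that ∫_0^6 u'(x) v'(x) dx = ∫_0^6 f v dx for all v ∈ V.
Substituting f(x) = 2*sin(π*x/6), the right-hand side is ∫_0^6 (2*sin(π*x/6)) v dx.


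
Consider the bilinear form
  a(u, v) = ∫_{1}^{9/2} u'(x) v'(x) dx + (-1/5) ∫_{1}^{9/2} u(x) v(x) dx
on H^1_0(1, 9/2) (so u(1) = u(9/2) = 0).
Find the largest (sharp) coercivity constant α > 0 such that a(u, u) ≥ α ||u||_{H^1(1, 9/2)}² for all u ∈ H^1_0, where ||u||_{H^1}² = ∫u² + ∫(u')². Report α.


α = (-49 + 20*π^2)/(5*(4*π^2 + 49))

Coercivity of a(·,·) on H^1_0(1, 9/2) means a(u, u) ≥ α ||u||_{H^1}² for every u ∈ H^1_0.
The interval has length L = 7/2, and Poincaré/coercivity depend only on L. Here a(u, u) = ∫(u')² + (-1/5)·∫u².
Here c = -1/5 < 0 with |c| < (π/L)² = 4*π^2/49, so coercivity still holds. The condition a(u,u) ≥ α||u||_{H^1}² reads (1−α)∫(u')² ≥ (α−c)∫u². Any admissible α is ≤ 1 (rapidly oscillating u have ∫u²/∫(u')² → 0), and α = 1 would force 0 ≥ (1−c)∫u², impossible since c < 1; so 1−α > 0. By the sharp Poincaré inequality on H^1_0 of an interval of length L, ∫(u')² ≥ (π/L)²∫u² with equality for the first sine mode sin(π(x−x₀)/L) (x₀ the left endpoint), so the inequality holds for all u iff (1−α)(π/L)² ≥ α − c, i.e. α ≤ ((π/L)² + c)/((π/L)² + 1) = (1 + c(L/π)²)/(1 + (L/π)²). (Direct route, valid since c ≤ 0: Poincaré gives c∫u² ≥ c(L/π)²∫(u')², so a(u,u) ≥ (1 + c(L/π)²)∫(u')², while ||u||_{H^1}² ≤ (1 + (L/π)²)∫(u')²; dividing yields the same α.) With (π/L)² = 4*π^2/49 and c = -1/5, the largest admissible constant is α = ((π/L)² + c)/((π/L)² + 1).
Simplifying, α = (-49 + 20*π^2)/(5*(4*π^2 + 49)).


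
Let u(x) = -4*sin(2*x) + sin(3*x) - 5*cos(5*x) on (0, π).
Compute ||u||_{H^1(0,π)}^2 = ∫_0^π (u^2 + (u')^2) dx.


||u||_{H^1(0,π)}^2 = -4160/21 + 370*π

u'(x) = 25*sin(5*x) - 8*cos(2*x) + 3*cos(3*x).
Expand u² and (u')² and integrate term by term on (0, π), using: for integers n ≥ 1, ∫_0^π sin²(nx) dx = ∫_0^π cos²(nx) dx = π/2; for n ≠ n', ∫_0^π sin(nx)sin(n'x) dx = ∫_0^π cos(nx)cos(n'x) dx = 0; and by product-to-sum, ∫_0^π sin(nx)cos(n'x) dx = ½∫_0^π [sin((n+n')x) + sin((n−n')x)] dx, which is 0 when n+n' is even and 2n/(n²−n'²) when n+n' is odd (it need not vanish on (0, π)).
  u² squared terms: (-5)²·∫cos(5x)² dx = 25·π/2 = 25*π/2;  (-4)²·∫sin(2x)² dx = 16·π/2 = 8*π;  (1)²·∫sin(3x)² dx = 1·π/2 = π/2.
  u² cross terms: 2·(-5)·(-4)·∫cos(5x)·sin(2x) dx = 40·(-4/21) = -160/21;  2·(-5)·(1)·∫cos(5x)·sin(3x) dx = -10·(0) = 0;  2·(-4)·(1)·∫sin(2x)·sin(3x) dx = -8·(0) = 0.
  So ∫_0^π u² dx = 25*π/2 + 8*π + π/2 − 160/21 + 0 + 0 = -160/21 + 21*π.
  (u')² squared terms: (-8)²·∫cos(2x)² dx = 64·π/2 = 32*π;  (3)²·∫cos(3x)² dx = 9·π/2 = 9*π/2;  (25)²·∫sin(5x)² dx = 625·π/2 = 625*π/2.
  (u')² cross terms: 2·(-8)·(3)·∫cos(2x)·cos(3x) dx = -48·(0) = 0;  2·(-8)·(25)·∫cos(2x)·sin(5x) dx = -400·(10/21) = -4000/21;  2·(3)·(25)·∫cos(3x)·sin(5x) dx = 150·(0) = 0.
  So ∫_0^π (u')² dx = 32*π + 9*π/2 + 625*π/2 + 0 − 4000/21 + 0 = -4000/21 + 349*π.
||u||_{H^1}^2 = (-160/21 + 21*π) + (-4000/21 + 349*π) = -4160/21 + 370*π.


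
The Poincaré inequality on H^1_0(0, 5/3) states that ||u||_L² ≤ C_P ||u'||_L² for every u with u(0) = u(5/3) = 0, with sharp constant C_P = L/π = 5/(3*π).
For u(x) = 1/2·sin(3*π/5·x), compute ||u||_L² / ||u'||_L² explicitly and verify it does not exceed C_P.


||u||_L² / ||u'||_L² = 5/(3*π) = C_P.

u(x) = 1/2·sin(3*π/5·x), so u'(x) = 3*π*cos(3*π*x/5)/10.
Writing u(x) = A·sin(kπx/L) with A = 1/2 and k = 1, use ∫_0^L sin²(kπx/L) dx = L/2 and ∫_0^L cos²(kπx/L) dx = L/2.
u² = 1/4·sin²(3*π/5·x) and (u')² = 9*π^2/100·cos²(3*π/5·x), and each of sin², cos² integrates to L/2 = 5/6 over (0, 5/3).
∫_0^5/3 u² dx = 5/24, so ||u||_L² = sqrt(30)/12.
∫_0^5/3 (u')² dx = 3*π^2/40, so ||u'||_L² = sqrt(30)*π/20.
Ratio ||u||_L² / ||u'||_L² = 5/(3*π).
Sharp Poincaré constant on H^1_0(0, 5/3) is C_P = L/π = 5/(3*π), achieved by sin(3*π/5·x).
This is the k = 1 eigenfunction (up to amplitude), so the ratio equals the sharp Poincaré constant exactly.


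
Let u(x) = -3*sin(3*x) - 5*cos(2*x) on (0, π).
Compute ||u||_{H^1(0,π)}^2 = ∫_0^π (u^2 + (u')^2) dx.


||u||_{H^1(0,π)}^2 = 180 + 215*π/2

u'(x) = 10*sin(2*x) - 9*cos(3*x).
Expand u² and (u')² and integrate term by term on (0, π), using: for integers n ≥ 1, ∫_0^π sin²(nx) dx = ∫_0^π cos²(nx) dx = π/2; for n ≠ n', ∫_0^π sin(nx)sin(n'x) dx = ∫_0^π cos(nx)cos(n'x) dx = 0; and by product-to-sum, ∫_0^π sin(nx)cos(n'x) dx = ½∫_0^π [sin((n+n')x) + sin((n−n')x)] dx, which is 0 when n+n' is even and 2n/(n²−n'²) when n+n' is odd (it need not vanish on (0, π)).
  u² squared terms: (-5)²·∫cos(2x)² dx = 25·π/2 = 25*π/2;  (-3)²·∫sin(3x)² dx = 9·π/2 = 9*π/2.
  u² cross terms: 2·(-5)·(-3)·∫cos(2x)·sin(3x) dx = 30·(6/5) = 36.
  So ∫_0^π u² dx = 25*π/2 + 9*π/2 + 36 = 36 + 17*π.
  (u')² squared terms: (-9)²·∫cos(3x)² dx = 81·π/2 = 81*π/2;  (10)²·∫sin(2x)² dx = 100·π/2 = 50*π.
  (u')² cross terms: 2·(-9)·(10)·∫cos(3x)·sin(2x) dx = -180·(-4/5) = 144.
  So ∫_0^π (u')² dx = 81*π/2 + 50*π + 144 = 144 + 181*π/2.
||u||_{H^1}^2 = (36 + 17*π) + (144 + 181*π/2) = 180 + 215*π/2.


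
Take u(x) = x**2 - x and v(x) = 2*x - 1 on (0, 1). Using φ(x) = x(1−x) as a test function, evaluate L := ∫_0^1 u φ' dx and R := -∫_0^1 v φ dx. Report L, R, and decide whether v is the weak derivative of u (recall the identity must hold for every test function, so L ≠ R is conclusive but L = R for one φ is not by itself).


LHS = 0, RHS = 0. Yes, v = u' weakly.

u(x) = x**2 - x, classical derivative u'(x) = 2*x - 1.
φ(x) = x(1−x), so φ'(x) = 1 - 2*x.
Note φ(0) = φ(1) = 0, so the boundary term u·φ vanishes.
LHS = ∫_0^1 u(x) φ'(x) dx = ∫_0^1 (-2*x^3 + 3*x^2 - x) dx. Term by term:
  ∫_0^1 -2*x^3 dx = -1/2;  ∫_0^1 3*x^2 dx = 1;  ∫_0^1 -x dx = -1/2.
Sum: -1/2 + 1 − 1/2 = 0.
So LHS = 0.
∫_0^1 v(x) φ(x) dx = ∫_0^1 (-2*x^3 + 3*x^2 - x) dx. Term by term:
  ∫_0^1 -2*x^3 dx = -1/2;  ∫_0^1 3*x^2 dx = 1;  ∫_0^1 -x dx = -1/2.
Sum: -1/2 + 1 − 1/2 = 0.
So RHS = -∫_0^1 v(x) φ(x) dx = 0.
LHS = RHS, so the identity holds for this test φ.
Moreover u is smooth here and v(x) = u'(x) = 2*x - 1 pointwise, so the identity holds for every test function. Hence v is the weak derivative of u.


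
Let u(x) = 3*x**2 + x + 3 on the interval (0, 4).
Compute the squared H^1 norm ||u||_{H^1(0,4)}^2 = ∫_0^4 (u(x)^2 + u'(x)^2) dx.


||u||_{H^1}^2 = 53768/15

The H^1 norm (squared) on an interval (0, L) is
  ||u||_{H^1}^2 = ∫_0^L u(x)^2 dx + ∫_0^L u'(x)^2 dx.
Compute u'(x) = 6*x + 1.
Then u(x)^2 = 9*x**4 + 6*x**3 + 19*x**2 + 6*x + 9 and u'(x)^2 = 36*x**2 + 12*x + 1.
Integrate each monomial from 0 to 4 using ∫_0^4 c·x^n dx = c·4^(n+1)/(n+1):
  ∫_0^4 u(x)^2 dx = ∫_0^4 (9*x^4 + 6*x^3 + 19*x^2 + 6*x + 9) dx. Term by term:
    ∫_0^4 9*x^4 dx = 9216/5;  ∫_0^4 6*x^3 dx = 384;  ∫_0^4 19*x^2 dx = 1216/3;
    ∫_0^4 6*x dx = 48;  ∫_0^4 9 dx = 36.
  Sum: 9216/5 + 384 + 1216/3 + 48 + 36 = 40748/15.
  ∫_0^4 u'(x)^2 dx = ∫_0^4 (36*x^2 + 12*x + 1) dx. Term by term:
    ∫_0^4 36*x^2 dx = 768;  ∫_0^4 12*x dx = 96;  ∫_0^4 1 dx = 4.
  Sum: 768 + 96 + 4 = 868.
Adding: ||u||_{H^1}^2 = 40748/15 + 868 = 53768/15.


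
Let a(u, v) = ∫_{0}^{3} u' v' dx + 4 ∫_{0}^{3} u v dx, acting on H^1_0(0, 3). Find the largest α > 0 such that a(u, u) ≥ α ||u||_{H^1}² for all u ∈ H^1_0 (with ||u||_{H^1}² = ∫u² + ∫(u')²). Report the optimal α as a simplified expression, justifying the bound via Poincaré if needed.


α = 1

Coercivity of a(·,·) on H^1_0(0, 3) means a(u, u) ≥ α ||u||_{H^1}² for every u ∈ H^1_0.
The interval has length L = 3, and Poincaré/coercivity depend only on L. Here a(u, u) = ∫(u')² + (4)·∫u².
Here c = 4 ≥ 1, so a(u,u) = ∫(u')² + c∫u² ≥ ∫(u')² + ∫u² = ||u||_{H^1}², i.e. α = 1 works. No larger α is possible: a(u,u) ≥ α||u||_{H^1}² means (1−α)∫(u')² ≥ (α−c)∫u², and for the modes u_n = sin(nπ(x−x₀)/L) (x₀ the left endpoint) one has ∫u_n²/∫(u_n')² = (L/(nπ))² → 0, so a(u_n,u_n)/||u_n||_{H^1}² → 1. Hence the optimal constant is α = 1.
Therefore α = 1.


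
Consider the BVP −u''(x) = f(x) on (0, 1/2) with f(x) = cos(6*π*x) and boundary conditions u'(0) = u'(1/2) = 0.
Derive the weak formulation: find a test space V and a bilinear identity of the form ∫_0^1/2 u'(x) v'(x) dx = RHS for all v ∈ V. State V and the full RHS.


V = H^1(0, 1/2) (no boundary constraint on v; u is determined up to an additive constant); weak form: ∫_0^1/2 u'v' dx = ∫_0^1/2 (cos(6*π*x)) v dx for all v ∈ V.

Multiply both sides by a test function v and integrate from 0 to 1/2:
  ∫_0^1/2 −u''(x) v(x) dx = ∫_0^1/2 f(x) v(x) dx.
Integrate the LHS by parts once:
  ∫_0^1/2 −u'' v dx = −[u'(x) v(x)]_0^1/2 + ∫_0^1/2 u'(x) v'(x) dx.
Thus ∫_0^1/2 u'(x) v'(x) dx = ∫_0^1/2 f(x) v(x) dx + [u'(x) v(x)]_0^1/2.
Choose V so that boundary terms are either known or forced to vanish.
u has homogeneous Neumann: u'(0) = u'(1/2) = 0. So [u' v]_0^1/2 = 0·v(1/2) − 0·v(0) = 0 for any v; take V = H^1(0, 1/2).
Weak formulation: find u (satisfying any essential BC) such that ∫_0^1/2 u'(x) v'(x) dx = ∫_0^1/2 f v dx for all v ∈ V (homogeneous Neumann, so boundary terms vanish).
Substituting f(x) = cos(6*π*x), the right-hand side is ∫_0^1/2 (cos(6*π*x)) v dx.
Compatibility check (pure Neumann): taking v ≡ 1 ∈ V gives 0 = ∫_0^1/2 f dx + (0) − (0), i.e. ∫_0^1/2 f dx must equal u'(0) − u'(1/2) = 0. Indeed ∫_0^1/2 (cos(6*π*x)) dx = 0, so the data are compatible. The solution is then unique only up to an additive constant (fix it e.g. by requiring ∫_0^1/2 u dx = 0).


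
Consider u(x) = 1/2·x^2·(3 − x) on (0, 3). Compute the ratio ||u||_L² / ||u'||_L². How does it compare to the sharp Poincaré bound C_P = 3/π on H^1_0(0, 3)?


||u||_L² / ||u'||_L² = 3*sqrt(14)/14 < C_P = 3/π.

u(x) = 1/2·x^2·(3 − x), so u'(x) = 3*x*(2 - x)/2.
u(x) = 1/2·x^2·(3 − x) vanishes at x = 0 and x = 3, so u ∈ H^1_0(0, 3). Differentiate via the product rule and integrate the resulting polynomials term by term.
  ∫_0^3 u² dx = ∫_0^3 (x^6/4 - 3*x^5/2 + 9*x^4/4) dx. Term by term:
    ∫_0^3 x^6/4 dx = 2187/28;  ∫_0^3 -3*x^5/2 dx = -729/4;  ∫_0^3 9*x^4/4 dx = 2187/20.
  Sum: 2187/28 − 729/4 + 2187/20 = 729/140.
  ∫_0^3 (u')² dx = ∫_0^3 (9*x^4/4 - 9*x^3 + 9*x^2) dx. Term by term:
    ∫_0^3 9*x^4/4 dx = 2187/20;  ∫_0^3 -9*x^3 dx = -729/4;  ∫_0^3 9*x^2 dx = 81.
  Sum: 2187/20 − 729/4 + 81 = 81/10.
∫_0^3 u² dx = 729/140, so ||u||_L² = 27*sqrt(35)/70.
∫_0^3 (u')² dx = 81/10, so ||u'||_L² = 9*sqrt(10)/10.
Ratio ||u||_L² / ||u'||_L² = 3*sqrt(14)/14.
Sharp Poincaré constant on H^1_0(0, 3) is C_P = L/π = 3/π, achieved by sin(π/3·x).
A polynomial bump cannot attain the sharp Poincaré constant (only the first sine eigenfunction does), so the ratio is strictly less than C_P, consistent with ||u||_L² ≤ C_P ||u'||_L².
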